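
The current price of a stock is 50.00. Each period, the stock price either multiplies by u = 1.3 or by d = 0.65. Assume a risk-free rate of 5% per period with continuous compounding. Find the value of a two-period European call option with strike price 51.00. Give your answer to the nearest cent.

Risk-neutral probability p = (e^0.05 − 0.65)/(1.3 − 0.65) = 0.4013/0.6500 = 0.6173
Terminal stock prices: S_uu = 84.5, S_ud = 42.25, S_dd = 21.13
Terminal payoffs (S − K): max(33.5, 0) = 33.5, max(-8.75, 0) = 0, max(-29.87, 0) = 0
Node u (S = 65): V_u = e^(−0.05)·[0.6173·33.5000 + 0.3827·0.0000] = 19.6723
Node d (S = 32.5): V_d = e^(−0.05)·[0.6173·0.0000 + 0.3827·0.0000] = 0.0000
Node 0 (S = 50): V_0 = e^(−0.05)·[0.6173·19.6723 + 0.3827·0.0000] = 11.5522

11.55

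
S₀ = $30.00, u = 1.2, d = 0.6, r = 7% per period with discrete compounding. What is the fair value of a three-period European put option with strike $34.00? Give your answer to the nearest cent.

$4.75

Risk-neutral probability p = (1 + 0.07 − 0.6)/(1.2 − 0.6) = 0.4700/0.6000 = 0.7833
Terminal stock prices: S_uuu = 51.84, S_uud = 25.92, S_udd = 12.96, S_ddd = 6.48
Terminal payoffs (K − S): max(-17.84, 0) = 0, max(8.08, 0) = 8.08, max(21.04, 0) = 21.04, max(27.52, 0) = 27.52
Node uu (S = 43.2): V_uu = 1/1.07·[0.7833·0.0000 + 0.2167·8.0800] = 1.6361
Node ud (S = 21.6): V_ud = 1/1.07·[0.7833·8.0800 + 0.2167·21.0400] = 10.1757
Node dd (S = 10.8): V_dd = 1/1.07·[0.7833·21.0400 + 0.2167·27.5200] = 20.9757
Node u (S = 36): V_u = 1/1.07·[0.7833·1.6361 + 0.2167·10.1757] = 3.2583
Node d (S = 18): V_d = 1/1.07·[0.7833·10.1757 + 0.2167·20.9757] = 11.6969
Node 0 (S = 30): V_0 = 1/1.07·[0.7833·3.2583 + 0.2167·11.6969] = 4.7539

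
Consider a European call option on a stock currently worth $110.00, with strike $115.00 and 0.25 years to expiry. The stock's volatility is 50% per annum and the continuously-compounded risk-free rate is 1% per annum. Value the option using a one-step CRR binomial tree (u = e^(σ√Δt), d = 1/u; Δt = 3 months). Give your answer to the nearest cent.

$11.59

CRR parameters: u = e^(σ√Δt) = e^(0.5·√0.25) = 1.2840, d = 1/u = 0.7788
Per-period rate: rΔt = 0.01·0.25 = 0.0025, so R = e^0.0025 = 1.0025
Risk-neutral probability p = (e^0.0025 − 0.7788)/(1.2840 − 0.7788) = 0.2237/0.5052 = 0.4428
Terminal stock prices: S_u = 141.2, S_d = 85.67
Terminal payoffs (S − K): max(26.24, 0) = 26.24, max(-29.33, 0) = 0
Node 0 (S = 110): V_0 = e^(−0.0025)·[0.4428·26.2428 + 0.5572·0.0000] = 11.5907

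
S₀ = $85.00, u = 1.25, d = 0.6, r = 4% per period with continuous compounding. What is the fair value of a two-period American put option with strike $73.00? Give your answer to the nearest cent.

$8.67

Risk-neutral probability p = (e^0.04 − 0.6)/(1.25 − 0.6) = 0.4408/0.6500 = 0.6782
Terminal stock prices: S_uu = 132.8, S_ud = 63.75, S_dd = 30.6
Terminal payoffs (K − S): max(-59.81, 0) = 0, max(9.25, 0) = 9.25, max(42.4, 0) = 42.4
Node u (S = 106.2): continuation = e^(−0.04)·[0.6782·0.0000 + 0.3218·9.2500] = 2.8602; exercise value = 0.0000 ≤ continuation, so V_u = 2.8602
Node d (S = 51): continuation = e^(−0.04)·[0.6782·9.2500 + 0.3218·42.4000] = 19.1376; exercise value = 22.0000 > continuation, so V_d = 22.0000 (exercise)
Node 0 (S = 85): continuation = e^(−0.04)·[0.6782·2.8602 + 0.3218·22.0000] = 8.6663; exercise value = 0.0000 ≤ continuation, so V_0 = 8.6663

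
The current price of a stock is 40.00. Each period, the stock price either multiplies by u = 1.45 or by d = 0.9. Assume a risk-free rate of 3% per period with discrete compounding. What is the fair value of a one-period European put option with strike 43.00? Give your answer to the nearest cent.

Risk-neutral probability p = (1 + 0.03 − 0.9)/(1.45 − 0.9) = 0.1300/0.5500 = 0.2364
Terminal stock prices: S_u = 58, S_d = 36
Terminal payoffs (K − S): max(-15, 0) = 0, max(7, 0) = 7
Node 0 (S = 40): V_0 = 1/1.03·[0.2364·0.0000 + 0.7636·7.0000] = 5.1898

5.19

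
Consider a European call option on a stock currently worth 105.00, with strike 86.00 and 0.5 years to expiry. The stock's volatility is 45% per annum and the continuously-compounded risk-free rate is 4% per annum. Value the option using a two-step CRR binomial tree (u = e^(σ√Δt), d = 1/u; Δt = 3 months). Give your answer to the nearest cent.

CRR parameters: u = e^(σ√Δt) = e^(0.45·√0.25) = 1.2523, d = 1/u = 0.7985
Per-period rate: rΔt = 0.04·0.25 = 0.01, so R = e^0.01 = 1.0101
Risk-neutral probability p = (e^0.01 − 0.7985)/(1.2523 − 0.7985) = 0.2115/0.4538 = 0.4661
Terminal stock prices: S_uu = 164.7, S_ud = 105, S_dd = 66.95
Terminal payoffs (S − K): max(78.67, 0) = 78.67, max(19, 0) = 19, max(-19.05, 0) = 0
Node u (S = 131.5): V_u = e^(−0.01)·[0.4661·78.6728 + 0.5339·19.0000] = 46.3496
Node d (S = 83.84): V_d = e^(−0.01)·[0.4661·19.0000 + 0.5339·0.0000] = 8.7684
Node 0 (S = 105): V_0 = e^(−0.01)·[0.4661·46.3496 + 0.5339·8.7684] = 26.0247

26.02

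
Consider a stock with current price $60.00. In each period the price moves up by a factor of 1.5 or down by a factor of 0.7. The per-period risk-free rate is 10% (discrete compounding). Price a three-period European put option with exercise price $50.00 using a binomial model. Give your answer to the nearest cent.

$4.43

Risk-neutral probability p = (1 + 0.1 − 0.7)/(1.5 − 0.7) = 0.4000/0.8000 = 0.5000
Terminal stock prices: S_uuu = 202.5, S_uud = 94.5, S_udd = 44.1, S_ddd = 20.58
Terminal payoffs (K − S): max(-152.5, 0) = 0, max(-44.5, 0) = 0, max(5.9, 0) = 5.9, max(29.42, 0) = 29.42
Node uu (S = 135): V_uu = 1/1.1·[0.5000·0.0000 + 0.5000·0.0000] = 0.0000
Node ud (S = 63): V_ud = 1/1.1·[0.5000·0.0000 + 0.5000·5.9000] = 2.6818
Node dd (S = 29.4): V_dd = 1/1.1·[0.5000·5.9000 + 0.5000·29.4200] = 16.0545
Node u (S = 90): V_u = 1/1.1·[0.5000·0.0000 + 0.5000·2.6818] = 1.2190
Node d (S = 42): V_d = 1/1.1·[0.5000·2.6818 + 0.5000·16.0545] = 8.5165
Node 0 (S = 60): V_0 = 1/1.1·[0.5000·1.2190 + 0.5000·8.5165] = 4.4252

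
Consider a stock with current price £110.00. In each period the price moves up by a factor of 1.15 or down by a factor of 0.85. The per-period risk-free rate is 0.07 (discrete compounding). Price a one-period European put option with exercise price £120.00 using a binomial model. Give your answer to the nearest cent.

£6.60

Risk-neutral probability p = (1 + 0.07 − 0.85)/(1.15 − 0.85) = 0.2200/0.3000 = 0.7333
Terminal stock prices: S_u = 126.5, S_d = 93.5
Terminal payoffs (K − S): max(-6.5, 0) = 0, max(26.5, 0) = 26.5
Node 0 (S = 110): V_0 = 1/1.07·[0.7333·0.0000 + 0.2667·26.5000] = 6.6044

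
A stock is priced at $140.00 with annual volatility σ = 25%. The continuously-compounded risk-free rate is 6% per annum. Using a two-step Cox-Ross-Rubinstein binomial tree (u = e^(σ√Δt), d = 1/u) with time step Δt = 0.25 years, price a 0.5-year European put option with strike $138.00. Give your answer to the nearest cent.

CRR parameters: u = e^(σ√Δt) = e^(0.25·√0.25) = 1.1331, d = 1/u = 0.8825
Per-period rate: rΔt = 0.06·0.25 = 0.015, so R = e^0.015 = 1.0151
Risk-neutral probability p = (e^0.015 − 0.8825)/(1.1331 − 0.8825) = 0.1326/0.2507 = 0.5291
Terminal stock prices: S_uu = 179.8, S_ud = 140, S_dd = 109
Terminal payoffs (K − S): max(-41.76, 0) = 0, max(-2, 0) = 0, max(28.97, 0) = 28.97
Node u (S = 158.6): V_u = e^(−0.015)·[0.5291·0.0000 + 0.4709·0.0000] = 0.0000
Node d (S = 123.5): V_d = e^(−0.015)·[0.5291·0.0000 + 0.4709·28.9679] = 13.4383
Node 0 (S = 140): V_0 = e^(−0.015)·[0.5291·0.0000 + 0.4709·13.4383] = 6.2341

$6.23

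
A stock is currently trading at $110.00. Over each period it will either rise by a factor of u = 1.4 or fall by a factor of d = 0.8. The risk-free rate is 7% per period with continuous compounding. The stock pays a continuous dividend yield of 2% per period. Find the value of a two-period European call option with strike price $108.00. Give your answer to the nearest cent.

$22.84

Per-period risk-free factor R = e^0.07 = 1.0725; dividend-adjusted growth = e^(0.07−0.02) = 1.0513.
Risk-neutral probability p = (1.0513 − 0.8)/(1.4 − 0.8) = 0.2513/0.6000 = 0.4188
Terminal stock prices: S_uu = 215.6, S_ud = 123.2, S_dd = 70.4
Terminal payoffs (S − K): max(107.6, 0) = 107.6, max(15.2, 0) = 15.2, max(-37.6, 0) = 0
Node u (S = 154): V_u = e^(−0.07)·[0.4188·107.6000 + 0.5812·15.2000] = 50.2521
Node d (S = 88): V_d = e^(−0.07)·[0.4188·15.2000 + 0.5812·0.0000] = 5.9352
Node 0 (S = 110): V_0 = e^(−0.07)·[0.4188·50.2521 + 0.5812·5.9352] = 22.8385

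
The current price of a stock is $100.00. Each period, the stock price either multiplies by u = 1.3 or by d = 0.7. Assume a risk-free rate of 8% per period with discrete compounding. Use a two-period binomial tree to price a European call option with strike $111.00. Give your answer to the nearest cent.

$19.95

Risk-neutral probability p = (1 + 0.08 − 0.7)/(1.3 − 0.7) = 0.3800/0.6000 = 0.6333
Terminal stock prices: S_uu = 169, S_ud = 91, S_dd = 49
Terminal payoffs (S − K): max(58, 0) = 58, max(-20, 0) = 0, max(-62, 0) = 0
Node u (S = 130): V_u = 1/1.08·[0.6333·58.0000 + 0.3667·0.0000] = 34.0123
Node d (S = 70): V_d = 1/1.08·[0.6333·0.0000 + 0.3667·0.0000] = 0.0000
Node 0 (S = 100): V_0 = 1/1.08·[0.6333·34.0123 + 0.3667·0.0000] = 19.9455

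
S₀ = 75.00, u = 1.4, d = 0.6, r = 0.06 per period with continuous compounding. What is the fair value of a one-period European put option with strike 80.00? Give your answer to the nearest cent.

13.93

Risk-neutral probability p = (e^0.06 − 0.6)/(1.4 − 0.6) = 0.4618/0.8000 = 0.5773
Terminal stock prices: S_u = 105, S_d = 45
Terminal payoffs (K − S): max(-25, 0) = 0, max(35, 0) = 35
Node 0 (S = 75): V_0 = e^(−0.06)·[0.5773·0.0000 + 0.4227·35.0000] = 13.9331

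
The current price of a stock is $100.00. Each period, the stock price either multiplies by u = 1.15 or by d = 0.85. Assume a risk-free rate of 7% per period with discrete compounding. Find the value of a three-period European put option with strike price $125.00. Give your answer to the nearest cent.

Risk-neutral probability p = (1 + 0.07 − 0.85)/(1.15 − 0.85) = 0.2200/0.3000 = 0.7333
Terminal stock prices: S_uuu = 152.1, S_uud = 112.4, S_udd = 83.09, S_ddd = 61.41
Terminal payoffs (K − S): max(-27.09, 0) = 0, max(12.59, 0) = 12.59, max(41.91, 0) = 41.91, max(63.59, 0) = 63.59
Node uu (S = 132.2): V_uu = 1/1.07·[0.7333·0.0000 + 0.2667·12.5875] = 3.1371
Node ud (S = 97.75): V_ud = 1/1.07·[0.7333·12.5875 + 0.2667·41.9125] = 19.0724
Node dd (S = 72.25): V_dd = 1/1.07·[0.7333·41.9125 + 0.2667·63.5875] = 44.5724
Node u (S = 115): V_u = 1/1.07·[0.7333·3.1371 + 0.2667·19.0724] = 6.9033
Node d (S = 85): V_d = 1/1.07·[0.7333·19.0724 + 0.2667·44.5724] = 24.1798
Node 0 (S = 100): V_0 = 1/1.07·[0.7333·6.9033 + 0.2667·24.1798] = 10.7573

$10.76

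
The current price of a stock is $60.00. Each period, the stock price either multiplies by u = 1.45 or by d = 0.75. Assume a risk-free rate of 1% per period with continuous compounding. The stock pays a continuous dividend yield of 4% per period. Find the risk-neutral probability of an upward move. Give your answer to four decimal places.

Per-period risk-free factor R = e^0.01 = 1.0101; dividend-adjusted growth = e^(0.01−0.04) = 0.9704.
Risk-neutral probability p = (0.9704 − 0.75)/(1.45 − 0.75) = 0.2204/0.7000 = 0.3149

p = 0.3149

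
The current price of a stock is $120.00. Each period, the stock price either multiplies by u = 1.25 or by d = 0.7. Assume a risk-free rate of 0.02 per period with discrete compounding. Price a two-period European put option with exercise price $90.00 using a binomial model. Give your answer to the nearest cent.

$5.24

Risk-neutral probability p = (1 + 0.02 − 0.7)/(1.25 − 0.7) = 0.3200/0.5500 = 0.5818
Terminal stock prices: S_uu = 187.5, S_ud = 105, S_dd = 58.8
Terminal payoffs (K − S): max(-97.5, 0) = 0, max(-15, 0) = 0, max(31.2, 0) = 31.2
Node u (S = 150): V_u = 1/1.02·[0.5818·0.0000 + 0.4182·0.0000] = 0.0000
Node d (S = 84): V_d = 1/1.02·[0.5818·0.0000 + 0.4182·31.2000] = 12.7914
Node 0 (S = 120): V_0 = 1/1.02·[0.5818·0.0000 + 0.4182·12.7914] = 5.2443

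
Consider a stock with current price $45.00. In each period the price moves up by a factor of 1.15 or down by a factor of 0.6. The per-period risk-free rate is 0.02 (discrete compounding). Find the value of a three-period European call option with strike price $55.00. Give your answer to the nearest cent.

Risk-neutral probability p = (1 + 0.02 − 0.6)/(1.15 − 0.6) = 0.4200/0.5500 = 0.7636
Terminal stock prices: S_uuu = 68.44, S_uud = 35.71, S_udd = 18.63, S_ddd = 9.72
Terminal payoffs (S − K): max(13.44, 0) = 13.44, max(-19.29, 0) = 0, max(-36.37, 0) = 0, max(-45.28, 0) = 0
Node uu (S = 59.51): V_uu = 1/1.02·[0.7636·13.4394 + 0.2364·0.0000] = 10.0616
Node ud (S = 31.05): V_ud = 1/1.02·[0.7636·0.0000 + 0.2364·0.0000] = 0.0000
Node dd (S = 16.2): V_dd = 1/1.02·[0.7636·0.0000 + 0.2364·0.0000] = 0.0000
Node u (S = 51.75): V_u = 1/1.02·[0.7636·10.0616 + 0.2364·0.0000] = 7.5327
Node d (S = 27): V_d = 1/1.02·[0.7636·0.0000 + 0.2364·0.0000] = 0.0000
Node 0 (S = 45): V_0 = 1/1.02·[0.7636·7.5327 + 0.2364·0.0000] = 5.6395

$5.64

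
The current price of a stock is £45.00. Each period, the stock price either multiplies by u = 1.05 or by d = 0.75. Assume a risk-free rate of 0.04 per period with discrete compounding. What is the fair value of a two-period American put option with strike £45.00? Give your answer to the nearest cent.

Risk-neutral probability p = (1 + 0.04 − 0.75)/(1.05 − 0.75) = 0.2900/0.3000 = 0.9667
Terminal stock prices: S_uu = 49.61, S_ud = 35.44, S_dd = 25.31
Terminal payoffs (K − S): max(-4.613, 0) = 0, max(9.562, 0) = 9.562, max(19.69, 0) = 19.69
Node u (S = 47.25): continuation = 1/1.04·[0.9667·0.0000 + 0.0333·9.5625] = 0.3065; exercise value = 0.0000 ≤ continuation, so V_u = 0.3065
Node d (S = 33.75): continuation = 1/1.04·[0.9667·9.5625 + 0.0333·19.6875] = 9.5192; exercise value = 11.2500 > continuation, so V_d = 11.2500 (exercise)
Node 0 (S = 45): continuation = 1/1.04·[0.9667·0.3065 + 0.0333·11.2500] = 0.6455; exercise value = 0.0000 ≤ continuation, so V_0 = 0.6455

£0.65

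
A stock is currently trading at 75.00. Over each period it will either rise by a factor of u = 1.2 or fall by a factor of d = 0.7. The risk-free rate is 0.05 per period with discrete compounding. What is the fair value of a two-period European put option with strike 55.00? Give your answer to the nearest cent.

Risk-neutral probability p = (1 + 0.05 − 0.7)/(1.2 − 0.7) = 0.3500/0.5000 = 0.7000
Terminal stock prices: S_uu = 108, S_ud = 63, S_dd = 36.75
Terminal payoffs (K − S): max(-53, 0) = 0, max(-8, 0) = 0, max(18.25, 0) = 18.25
Node u (S = 90): V_u = 1/1.05·[0.7000·0.0000 + 0.3000·0.0000] = 0.0000
Node d (S = 52.5): V_d = 1/1.05·[0.7000·0.0000 + 0.3000·18.2500] = 5.2143
Node 0 (S = 75): V_0 = 1/1.05·[0.7000·0.0000 + 0.3000·5.2143] = 1.4898

1.49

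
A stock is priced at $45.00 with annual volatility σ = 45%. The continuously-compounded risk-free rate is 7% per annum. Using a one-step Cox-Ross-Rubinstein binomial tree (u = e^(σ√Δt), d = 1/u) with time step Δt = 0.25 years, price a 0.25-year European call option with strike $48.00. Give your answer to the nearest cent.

$3.96

CRR parameters: u = e^(σ√Δt) = e^(0.45·√0.25) = 1.2523, d = 1/u = 0.7985
Per-period rate: rΔt = 0.07·0.25 = 0.0175, so R = e^0.0175 = 1.0177
Risk-neutral probability p = (e^0.0175 − 0.7985)/(1.2523 − 0.7985) = 0.2191/0.4538 = 0.4829
Terminal stock prices: S_u = 56.35, S_d = 35.93
Terminal payoffs (S − K): max(8.355, 0) = 8.355, max(-12.07, 0) = 0
Node 0 (S = 45): V_0 = e^(−0.0175)·[0.4829·8.3545 + 0.5171·0.0000] = 3.9643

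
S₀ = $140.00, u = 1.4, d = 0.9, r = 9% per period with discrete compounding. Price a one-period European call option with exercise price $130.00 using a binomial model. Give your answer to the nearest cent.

Risk-neutral probability p = (1 + 0.09 − 0.9)/(1.4 − 0.9) = 0.1900/0.5000 = 0.3800
Terminal stock prices: S_u = 196, S_d = 126
Terminal payoffs (S − K): max(66, 0) = 66, max(-4, 0) = 0
Node 0 (S = 140): V_0 = 1/1.09·[0.3800·66.0000 + 0.6200·0.0000] = 23.0092

$23.01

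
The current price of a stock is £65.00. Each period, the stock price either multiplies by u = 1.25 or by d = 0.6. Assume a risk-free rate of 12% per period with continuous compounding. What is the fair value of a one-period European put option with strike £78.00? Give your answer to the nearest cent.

£6.52

Risk-neutral probability p = (e^0.12 − 0.6)/(1.25 − 0.6) = 0.5275/0.6500 = 0.8115
Terminal stock prices: S_u = 81.25, S_d = 39
Terminal payoffs (K − S): max(-3.25, 0) = 0, max(39, 0) = 39
Node 0 (S = 65): V_0 = e^(−0.12)·[0.8115·0.0000 + 0.1885·39.0000] = 6.5190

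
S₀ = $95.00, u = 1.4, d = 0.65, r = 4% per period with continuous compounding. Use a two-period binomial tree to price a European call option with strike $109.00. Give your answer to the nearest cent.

$19.35

Risk-neutral probability p = (e^0.04 − 0.65)/(1.4 − 0.65) = 0.3908/0.7500 = 0.5211
Terminal stock prices: S_uu = 186.2, S_ud = 86.45, S_dd = 40.14
Terminal payoffs (S − K): max(77.2, 0) = 77.2, max(-22.55, 0) = 0, max(-68.86, 0) = 0
Node u (S = 133): V_u = e^(−0.04)·[0.5211·77.2000 + 0.4789·0.0000] = 38.6501
Node d (S = 61.75): V_d = e^(−0.04)·[0.5211·0.0000 + 0.4789·0.0000] = 0.0000
Node 0 (S = 95): V_0 = e^(−0.04)·[0.5211·38.6501 + 0.4789·0.0000] = 19.3501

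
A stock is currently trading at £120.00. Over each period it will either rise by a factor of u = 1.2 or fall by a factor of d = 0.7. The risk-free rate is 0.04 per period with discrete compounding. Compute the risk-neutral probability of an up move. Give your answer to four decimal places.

p = 0.6800

Risk-neutral probability p = (1 + 0.04 − 0.7)/(1.2 − 0.7) = 0.3400/0.5000 = 0.6800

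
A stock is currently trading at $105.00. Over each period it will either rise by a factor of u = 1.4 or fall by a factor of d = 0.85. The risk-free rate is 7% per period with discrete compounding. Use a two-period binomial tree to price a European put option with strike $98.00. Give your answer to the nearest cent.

Risk-neutral probability p = (1 + 0.07 − 0.85)/(1.4 − 0.85) = 0.2200/0.5500 = 0.4000
Terminal stock prices: S_uu = 205.8, S_ud = 125, S_dd = 75.86
Terminal payoffs (K − S): max(-107.8, 0) = 0, max(-26.95, 0) = 0, max(22.14, 0) = 22.14
Node u (S = 147): V_u = 1/1.07·[0.4000·0.0000 + 0.6000·0.0000] = 0.0000
Node d (S = 89.25): V_d = 1/1.07·[0.4000·0.0000 + 0.6000·22.1375] = 12.4136
Node 0 (S = 105): V_0 = 1/1.07·[0.4000·0.0000 + 0.6000·12.4136] = 6.9609

$6.96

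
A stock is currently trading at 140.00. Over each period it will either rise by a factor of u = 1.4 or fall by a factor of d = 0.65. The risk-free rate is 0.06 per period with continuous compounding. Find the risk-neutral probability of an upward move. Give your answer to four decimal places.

Risk-neutral probability p = (e^0.06 − 0.65)/(1.4 − 0.65) = 0.4118/0.7500 = 0.5491

p = 0.5491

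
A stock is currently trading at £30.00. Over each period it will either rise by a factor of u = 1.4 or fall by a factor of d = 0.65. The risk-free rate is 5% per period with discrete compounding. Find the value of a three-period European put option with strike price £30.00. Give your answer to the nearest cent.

Risk-neutral probability p = (1 + 0.05 − 0.65)/(1.4 − 0.65) = 0.4000/0.7500 = 0.5333
Terminal stock prices: S_uuu = 82.32, S_uud = 38.22, S_udd = 17.75, S_ddd = 8.239
Terminal payoffs (K − S): max(-52.32, 0) = 0, max(-8.22, 0) = 0, max(12.25, 0) = 12.25, max(21.76, 0) = 21.76
Node uu (S = 58.8): V_uu = 1/1.05·[0.5333·0.0000 + 0.4667·0.0000] = 0.0000
Node ud (S = 27.3): V_ud = 1/1.05·[0.5333·0.0000 + 0.4667·12.2550] = 5.4467
Node dd (S = 12.68): V_dd = 1/1.05·[0.5333·12.2550 + 0.4667·21.7613] = 15.8964
Node u (S = 42): V_u = 1/1.05·[0.5333·0.0000 + 0.4667·5.4467] = 2.4207
Node d (S = 19.5): V_d = 1/1.05·[0.5333·5.4467 + 0.4667·15.8964] = 9.8316
Node 0 (S = 30): V_0 = 1/1.05·[0.5333·2.4207 + 0.4667·9.8316] = 5.5992

£5.60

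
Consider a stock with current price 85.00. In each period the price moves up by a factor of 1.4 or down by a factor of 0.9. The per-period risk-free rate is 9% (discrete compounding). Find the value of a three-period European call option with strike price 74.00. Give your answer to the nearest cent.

30.07

Risk-neutral probability p = (1 + 0.09 − 0.9)/(1.4 − 0.9) = 0.1900/0.5000 = 0.3800
Terminal stock prices: S_uuu = 233.2, S_uud = 149.9, S_udd = 96.39, S_ddd = 61.97
Terminal payoffs (S − K): max(159.2, 0) = 159.2, max(75.94, 0) = 75.94, max(22.39, 0) = 22.39, max(-12.03, 0) = 0
Node uu (S = 166.6): V_uu = 1/1.09·[0.3800·159.2400 + 0.6200·75.9400] = 98.7101
Node ud (S = 107.1): V_ud = 1/1.09·[0.3800·75.9400 + 0.6200·22.3900] = 39.2101
Node dd (S = 68.85): V_dd = 1/1.09·[0.3800·22.3900 + 0.6200·0.0000] = 7.8057
Node u (S = 119): V_u = 1/1.09·[0.3800·98.7101 + 0.6200·39.2101] = 56.7157
Node d (S = 76.5): V_d = 1/1.09·[0.3800·39.2101 + 0.6200·7.8057] = 18.1095
Node 0 (S = 85): V_0 = 1/1.09·[0.3800·56.7157 + 0.6200·18.1095] = 30.0733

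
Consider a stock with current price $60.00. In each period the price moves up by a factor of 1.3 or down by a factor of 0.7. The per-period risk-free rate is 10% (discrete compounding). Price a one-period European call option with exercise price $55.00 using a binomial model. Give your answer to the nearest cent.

Risk-neutral probability p = (1 + 0.1 − 0.7)/(1.3 − 0.7) = 0.4000/0.6000 = 0.6667
Terminal stock prices: S_u = 78, S_d = 42
Terminal payoffs (S − K): max(23, 0) = 23, max(-13, 0) = 0
Node 0 (S = 60): V_0 = 1/1.1·[0.6667·23.0000 + 0.3333·0.0000] = 13.9394

$13.94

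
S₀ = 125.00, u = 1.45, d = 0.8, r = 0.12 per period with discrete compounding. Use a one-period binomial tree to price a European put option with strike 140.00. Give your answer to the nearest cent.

18.13

Risk-neutral probability p = (1 + 0.12 − 0.8)/(1.45 − 0.8) = 0.3200/0.6500 = 0.4923
Terminal stock prices: S_u = 181.2, S_d = 100
Terminal payoffs (K − S): max(-41.25, 0) = 0, max(40, 0) = 40
Node 0 (S = 125): V_0 = 1/1.12·[0.4923·0.0000 + 0.5077·40.0000] = 18.1319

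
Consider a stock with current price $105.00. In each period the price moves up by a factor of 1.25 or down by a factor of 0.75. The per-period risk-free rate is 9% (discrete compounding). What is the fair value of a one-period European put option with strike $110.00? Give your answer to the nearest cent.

$9.17

Risk-neutral probability p = (1 + 0.09 − 0.75)/(1.25 − 0.75) = 0.3400/0.5000 = 0.6800
Terminal stock prices: S_u = 131.2, S_d = 78.75
Terminal payoffs (K − S): max(-21.25, 0) = 0, max(31.25, 0) = 31.25
Node 0 (S = 105): V_0 = 1/1.09·[0.6800·0.0000 + 0.3200·31.2500] = 9.1743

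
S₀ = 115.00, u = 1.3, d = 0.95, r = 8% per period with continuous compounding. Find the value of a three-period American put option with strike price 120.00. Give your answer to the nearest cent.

6.14

Risk-neutral probability p = (e^0.08 − 0.95)/(1.3 − 0.95) = 0.1333/0.3500 = 0.3808
Terminal stock prices: S_uuu = 252.7, S_uud = 184.6, S_udd = 134.9, S_ddd = 98.6
Terminal payoffs (K − S): max(-132.7, 0) = 0, max(-64.63, 0) = 0, max(-14.92, 0) = 0, max(21.4, 0) = 21.4
Node uu (S = 194.4): continuation = e^(−0.08)·[0.3808·0.0000 + 0.6192·0.0000] = 0.0000; exercise value = 0.0000 ≤ continuation, so V_uu = 0.0000
Node ud (S = 142): continuation = e^(−0.08)·[0.3808·0.0000 + 0.6192·0.0000] = 0.0000; exercise value = 0.0000 ≤ continuation, so V_ud = 0.0000
Node dd (S = 103.8): continuation = e^(−0.08)·[0.3808·0.0000 + 0.6192·21.4019] = 12.2328; exercise value = 16.2125 > continuation, so V_dd = 16.2125 (exercise)
Node u (S = 149.5): continuation = e^(−0.08)·[0.3808·0.0000 + 0.6192·0.0000] = 0.0000; exercise value = 0.0000 ≤ continuation, so V_u = 0.0000
Node d (S = 109.2): continuation = e^(−0.08)·[0.3808·0.0000 + 0.6192·16.2125] = 9.2667; exercise value = 10.7500 > continuation, so V_d = 10.7500 (exercise)
Node 0 (S = 115): continuation = e^(−0.08)·[0.3808·0.0000 + 0.6192·10.7500] = 6.1444; exercise value = 5.0000 ≤ continuation, so V_0 = 6.1444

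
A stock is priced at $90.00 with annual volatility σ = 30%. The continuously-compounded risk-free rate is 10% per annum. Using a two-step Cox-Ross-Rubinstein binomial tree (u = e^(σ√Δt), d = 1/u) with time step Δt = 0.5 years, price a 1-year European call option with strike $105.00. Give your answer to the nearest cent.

CRR parameters: u = e^(σ√Δt) = e^(0.3·√0.5) = 1.2363, d = 1/u = 0.8089
Per-period rate: rΔt = 0.1·0.5 = 0.05, so R = e^0.05 = 1.0513
Risk-neutral probability p = (e^0.05 − 0.8089)/(1.2363 − 0.8089) = 0.2424/0.4275 = 0.5671
Terminal stock prices: S_uu = 137.6, S_ud = 90, S_dd = 58.88
Terminal payoffs (S − K): max(32.56, 0) = 32.56, max(-15, 0) = 0, max(-46.12, 0) = 0
Node u (S = 111.3): V_u = e^(−0.05)·[0.5671·32.5619 + 0.4329·0.0000] = 17.5656
Node d (S = 72.8): V_d = e^(−0.05)·[0.5671·0.0000 + 0.4329·0.0000] = 0.0000
Node 0 (S = 90): V_0 = e^(−0.05)·[0.5671·17.5656 + 0.4329·0.0000] = 9.4758

$9.48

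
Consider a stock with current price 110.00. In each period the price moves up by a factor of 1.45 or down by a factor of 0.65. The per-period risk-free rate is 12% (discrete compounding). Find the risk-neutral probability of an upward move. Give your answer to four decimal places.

p = 0.5875

Risk-neutral probability p = (1 + 0.12 − 0.65)/(1.45 − 0.65) = 0.4700/0.8000 = 0.5875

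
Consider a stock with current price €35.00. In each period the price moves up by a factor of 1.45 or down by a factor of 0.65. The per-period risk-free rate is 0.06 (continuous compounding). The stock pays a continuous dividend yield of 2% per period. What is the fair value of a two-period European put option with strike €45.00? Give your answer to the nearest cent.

Per-period risk-free factor R = e^0.06 = 1.0618; dividend-adjusted growth = e^(0.06−0.02) = 1.0408.
Risk-neutral probability p = (1.0408 − 0.65)/(1.45 − 0.65) = 0.3908/0.8000 = 0.4885
Terminal stock prices: S_uu = 73.59, S_ud = 32.99, S_dd = 14.79
Terminal payoffs (K − S): max(-28.59, 0) = 0, max(12.01, 0) = 12.01, max(30.21, 0) = 30.21
Node u (S = 50.75): V_u = e^(−0.06)·[0.4885·0.0000 + 0.5115·12.0125] = 5.7864
Node d (S = 22.75): V_d = e^(−0.06)·[0.4885·12.0125 + 0.5115·30.2125] = 20.0799
Node 0 (S = 35): V_0 = e^(−0.06)·[0.4885·5.7864 + 0.5115·20.0799] = 12.3346

€12.33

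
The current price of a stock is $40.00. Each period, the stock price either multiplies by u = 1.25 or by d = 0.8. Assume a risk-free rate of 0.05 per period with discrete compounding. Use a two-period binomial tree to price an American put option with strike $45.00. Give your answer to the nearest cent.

$6.62

Risk-neutral probability p = (1 + 0.05 − 0.8)/(1.25 − 0.8) = 0.2500/0.4500 = 0.5556
Terminal stock prices: S_uu = 62.5, S_ud = 40, S_dd = 25.6
Terminal payoffs (K − S): max(-17.5, 0) = 0, max(5, 0) = 5, max(19.4, 0) = 19.4
Node u (S = 50): continuation = 1/1.05·[0.5556·0.0000 + 0.4444·5.0000] = 2.1164; exercise value = 0.0000 ≤ continuation, so V_u = 2.1164
Node d (S = 32): continuation = 1/1.05·[0.5556·5.0000 + 0.4444·19.4000] = 10.8571; exercise value = 13.0000 > continuation, so V_d = 13.0000 (exercise)
Node 0 (S = 40): continuation = 1/1.05·[0.5556·2.1164 + 0.4444·13.0000] = 6.6224; exercise value = 5.0000 ≤ continuation, so V_0 = 6.6224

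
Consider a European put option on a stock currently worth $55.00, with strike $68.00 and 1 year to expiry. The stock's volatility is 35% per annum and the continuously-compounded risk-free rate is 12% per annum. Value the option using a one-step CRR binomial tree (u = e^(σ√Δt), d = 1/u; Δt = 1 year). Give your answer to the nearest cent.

CRR parameters: u = e^(σ√Δt) = e^(0.35·√1) = 1.4191, d = 1/u = 0.7047
Per-period rate: rΔt = 0.12·1 = 0.12, so R = e^0.12 = 1.1275
Risk-neutral probability p = (e^0.12 − 0.7047)/(1.4191 − 0.7047) = 0.4228/0.7144 = 0.5919
Terminal stock prices: S_u = 78.05, S_d = 38.76
Terminal payoffs (K − S): max(-10.05, 0) = 0, max(29.24, 0) = 29.24
Node 0 (S = 55): V_0 = e^(−0.12)·[0.5919·0.0000 + 0.4081·29.2422] = 10.5854

$10.59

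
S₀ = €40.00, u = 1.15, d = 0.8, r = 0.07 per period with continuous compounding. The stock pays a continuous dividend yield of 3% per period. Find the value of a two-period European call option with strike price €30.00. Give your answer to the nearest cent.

€11.96

Per-period risk-free factor R = e^0.07 = 1.0725; dividend-adjusted growth = e^(0.07−0.03) = 1.0408.
Risk-neutral probability p = (1.0408 − 0.8)/(1.15 − 0.8) = 0.2408/0.3500 = 0.6880
Terminal stock prices: S_uu = 52.9, S_ud = 36.8, S_dd = 25.6
Terminal payoffs (S − K): max(22.9, 0) = 22.9, max(6.8, 0) = 6.8, max(-4.4, 0) = 0
Node u (S = 46): V_u = e^(−0.07)·[0.6880·22.9000 + 0.3120·6.8000] = 16.6687
Node d (S = 32): V_d = e^(−0.07)·[0.6880·6.8000 + 0.3120·0.0000] = 4.3623
Node 0 (S = 40): V_0 = e^(−0.07)·[0.6880·16.6687 + 0.3120·4.3623] = 11.9621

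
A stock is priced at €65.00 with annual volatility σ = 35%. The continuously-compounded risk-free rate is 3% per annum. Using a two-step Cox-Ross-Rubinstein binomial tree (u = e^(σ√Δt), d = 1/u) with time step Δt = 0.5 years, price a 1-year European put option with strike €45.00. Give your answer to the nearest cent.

€1.47

CRR parameters: u = e^(σ√Δt) = e^(0.35·√0.5) = 1.2808, d = 1/u = 0.7808
Per-period rate: rΔt = 0.03·0.5 = 0.015, so R = e^0.015 = 1.0151
Risk-neutral probability p = (e^0.015 − 0.7808)/(1.2808 − 0.7808) = 0.2344/0.5000 = 0.4687
Terminal stock prices: S_uu = 106.6, S_ud = 65, S_dd = 39.62
Terminal payoffs (K − S): max(-61.63, 0) = 0, max(-20, 0) = 0, max(5.377, 0) = 5.377
Node u (S = 83.25): V_u = e^(−0.015)·[0.4687·0.0000 + 0.5313·0.0000] = 0.0000
Node d (S = 50.75): V_d = e^(−0.015)·[0.4687·0.0000 + 0.5313·5.3769] = 2.8144
Node 0 (S = 65): V_0 = e^(−0.015)·[0.4687·0.0000 + 0.5313·2.8144] = 1.4731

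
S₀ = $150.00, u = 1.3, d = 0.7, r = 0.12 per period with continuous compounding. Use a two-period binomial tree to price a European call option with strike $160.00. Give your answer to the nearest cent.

$37.34

Risk-neutral probability p = (e^0.12 − 0.7)/(1.3 − 0.7) = 0.4275/0.6000 = 0.7125
Terminal stock prices: S_uu = 253.5, S_ud = 136.5, S_dd = 73.5
Terminal payoffs (S − K): max(93.5, 0) = 93.5, max(-23.5, 0) = 0, max(-86.5, 0) = 0
Node u (S = 195): V_u = e^(−0.12)·[0.7125·93.5000 + 0.2875·0.0000] = 59.0851
Node d (S = 105): V_d = e^(−0.12)·[0.7125·0.0000 + 0.2875·0.0000] = 0.0000
Node 0 (S = 150): V_0 = e^(−0.12)·[0.7125·59.0851 + 0.2875·0.0000] = 37.3374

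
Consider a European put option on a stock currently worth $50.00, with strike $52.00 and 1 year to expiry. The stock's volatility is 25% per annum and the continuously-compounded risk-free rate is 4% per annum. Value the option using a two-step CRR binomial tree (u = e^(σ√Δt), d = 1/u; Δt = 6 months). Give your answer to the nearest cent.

$4.81

CRR parameters: u = e^(σ√Δt) = e^(0.25·√0.5) = 1.1934, d = 1/u = 0.8380
Per-period rate: rΔt = 0.04·0.5 = 0.02, so R = e^0.02 = 1.0202
Risk-neutral probability p = (e^0.02 − 0.8380)/(1.1934 − 0.8380) = 0.1822/0.3554 = 0.5128
Terminal stock prices: S_uu = 71.21, S_ud = 50, S_dd = 35.11
Terminal payoffs (K − S): max(-19.21, 0) = 0, max(2, 0) = 2, max(16.89, 0) = 16.89
Node u (S = 59.67): V_u = e^(−0.02)·[0.5128·0.0000 + 0.4872·2.0000] = 0.9552
Node d (S = 41.9): V_d = e^(−0.02)·[0.5128·2.0000 + 0.4872·16.8906] = 9.0720
Node 0 (S = 50): V_0 = e^(−0.02)·[0.5128·0.9552 + 0.4872·9.0720] = 4.8128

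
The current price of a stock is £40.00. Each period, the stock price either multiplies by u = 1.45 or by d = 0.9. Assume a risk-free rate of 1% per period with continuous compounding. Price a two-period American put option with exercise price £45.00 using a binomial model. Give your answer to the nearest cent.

Risk-neutral probability p = (e^0.01 − 0.9)/(1.45 − 0.9) = 0.1101/0.5500 = 0.2001
Terminal stock prices: S_uu = 84.1, S_ud = 52.2, S_dd = 32.4
Terminal payoffs (K − S): max(-39.1, 0) = 0, max(-7.2, 0) = 0, max(12.6, 0) = 12.6
Node u (S = 58): continuation = e^(−0.01)·[0.2001·0.0000 + 0.7999·0.0000] = 0.0000; exercise value = 0.0000 ≤ continuation, so V_u = 0.0000
Node d (S = 36): continuation = e^(−0.01)·[0.2001·0.0000 + 0.7999·12.6000] = 9.9786; exercise value = 9.0000 ≤ continuation, so V_d = 9.9786
Node 0 (S = 40): continuation = e^(−0.01)·[0.2001·0.0000 + 0.7999·9.9786] = 7.9025; exercise value = 5.0000 ≤ continuation, so V_0 = 7.9025

£7.90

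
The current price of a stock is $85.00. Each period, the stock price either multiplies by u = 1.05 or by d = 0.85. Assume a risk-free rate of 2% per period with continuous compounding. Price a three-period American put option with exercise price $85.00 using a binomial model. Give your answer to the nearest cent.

Risk-neutral probability p = (e^0.02 − 0.85)/(1.05 − 0.85) = 0.1702/0.2000 = 0.8510
Terminal stock prices: S_uuu = 98.4, S_uud = 79.66, S_udd = 64.48, S_ddd = 52.2
Terminal payoffs (K − S): max(-13.4, 0) = 0, max(5.344, 0) = 5.344, max(20.52, 0) = 20.52, max(32.8, 0) = 32.8
Node uu (S = 93.71): continuation = e^(−0.02)·[0.8510·0.0000 + 0.1490·5.3444] = 0.7805; exercise value = 0.0000 ≤ continuation, so V_uu = 0.7805
Node ud (S = 75.86): continuation = e^(−0.02)·[0.8510·5.3444 + 0.1490·20.5169] = 7.4544; exercise value = 9.1375 > continuation, so V_ud = 9.1375 (exercise)
Node dd (S = 61.41): continuation = e^(−0.02)·[0.8510·20.5169 + 0.1490·32.7994] = 21.9044; exercise value = 23.5875 > continuation, so V_dd = 23.5875 (exercise)
Node u (S = 89.25): continuation = e^(−0.02)·[0.8510·0.7805 + 0.1490·9.1375] = 1.9855; exercise value = 0.0000 ≤ continuation, so V_u = 1.9855
Node d (S = 72.25): continuation = e^(−0.02)·[0.8510·9.1375 + 0.1490·23.5875] = 11.0669; exercise value = 12.7500 > continuation, so V_d = 12.7500 (exercise)
Node 0 (S = 85): continuation = e^(−0.02)·[0.8510·1.9855 + 0.1490·12.7500] = 3.5183; exercise value = 0.0000 ≤ continuation, so V_0 = 3.5183

$3.52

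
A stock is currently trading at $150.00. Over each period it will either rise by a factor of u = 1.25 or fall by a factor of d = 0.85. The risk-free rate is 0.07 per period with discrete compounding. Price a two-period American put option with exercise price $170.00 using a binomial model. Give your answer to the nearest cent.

Risk-neutral probability p = (1 + 0.07 − 0.85)/(1.25 − 0.85) = 0.2200/0.4000 = 0.5500
Terminal stock prices: S_uu = 234.4, S_ud = 159.4, S_dd = 108.4
Terminal payoffs (K − S): max(-64.38, 0) = 0, max(10.62, 0) = 10.62, max(61.63, 0) = 61.63
Node u (S = 187.5): continuation = 1/1.07·[0.5500·0.0000 + 0.4500·10.6250] = 4.4685; exercise value = 0.0000 ≤ continuation, so V_u = 4.4685
Node d (S = 127.5): continuation = 1/1.07·[0.5500·10.6250 + 0.4500·61.6250] = 31.3785; exercise value = 42.5000 > continuation, so V_d = 42.5000 (exercise)
Node 0 (S = 150): continuation = 1/1.07·[0.5500·4.4685 + 0.4500·42.5000] = 20.1707; exercise value = 20.0000 ≤ continuation, so V_0 = 20.1707

$20.17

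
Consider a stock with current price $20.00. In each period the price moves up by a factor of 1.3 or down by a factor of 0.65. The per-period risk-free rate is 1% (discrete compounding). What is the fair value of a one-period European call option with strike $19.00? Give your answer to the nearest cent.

$3.84

Risk-neutral probability p = (1 + 0.01 − 0.65)/(1.3 − 0.65) = 0.3600/0.6500 = 0.5538
Terminal stock prices: S_u = 26, S_d = 13
Terminal payoffs (S − K): max(7, 0) = 7, max(-6, 0) = 0
Node 0 (S = 20): V_0 = 1/1.01·[0.5538·7.0000 + 0.4462·0.0000] = 3.8385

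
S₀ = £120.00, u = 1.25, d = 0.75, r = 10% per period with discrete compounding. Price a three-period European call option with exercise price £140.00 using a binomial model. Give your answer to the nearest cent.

Risk-neutral probability p = (1 + 0.1 − 0.75)/(1.25 − 0.75) = 0.3500/0.5000 = 0.7000
Terminal stock prices: S_uuu = 234.4, S_uud = 140.6, S_udd = 84.38, S_ddd = 50.62
Terminal payoffs (S − K): max(94.38, 0) = 94.38, max(0.625, 0) = 0.625, max(-55.62, 0) = 0, max(-89.38, 0) = 0
Node uu (S = 187.5): V_uu = 1/1.1·[0.7000·94.3750 + 0.3000·0.6250] = 60.2273
Node ud (S = 112.5): V_ud = 1/1.1·[0.7000·0.6250 + 0.3000·0.0000] = 0.3977
Node dd (S = 67.5): V_dd = 1/1.1·[0.7000·0.0000 + 0.3000·0.0000] = 0.0000
Node u (S = 150): V_u = 1/1.1·[0.7000·60.2273 + 0.3000·0.3977] = 38.4349
Node d (S = 90): V_d = 1/1.1·[0.7000·0.3977 + 0.3000·0.0000] = 0.2531
Node 0 (S = 120): V_0 = 1/1.1·[0.7000·38.4349 + 0.3000·0.2531] = 24.5276

£24.53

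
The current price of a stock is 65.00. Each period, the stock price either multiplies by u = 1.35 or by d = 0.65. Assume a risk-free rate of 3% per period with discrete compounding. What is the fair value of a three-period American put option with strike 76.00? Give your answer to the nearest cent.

19.41

Risk-neutral probability p = (1 + 0.03 − 0.65)/(1.35 − 0.65) = 0.3800/0.7000 = 0.5429
Terminal stock prices: S_uuu = 159.9, S_uud = 77, S_udd = 37.07, S_ddd = 17.85
Terminal payoffs (K − S): max(-83.92, 0) = 0, max(-1.001, 0) = 0, max(38.93, 0) = 38.93, max(58.15, 0) = 58.15
Node uu (S = 118.5): continuation = 1/1.03·[0.5429·0.0000 + 0.4571·0.0000] = 0.0000; exercise value = 0.0000 ≤ continuation, so V_uu = 0.0000
Node ud (S = 57.04): continuation = 1/1.03·[0.5429·0.0000 + 0.4571·38.9256] = 17.2763; exercise value = 18.9625 > continuation, so V_ud = 18.9625 (exercise)
Node dd (S = 27.46): continuation = 1/1.03·[0.5429·38.9256 + 0.4571·58.1494] = 46.3239; exercise value = 48.5375 > continuation, so V_dd = 48.5375 (exercise)
Node u (S = 87.75): continuation = 1/1.03·[0.5429·0.0000 + 0.4571·18.9625] = 8.4161; exercise value = 0.0000 ≤ continuation, so V_u = 8.4161
Node d (S = 42.25): continuation = 1/1.03·[0.5429·18.9625 + 0.4571·48.5375] = 31.5364; exercise value = 33.7500 > continuation, so V_d = 33.7500 (exercise)
Node 0 (S = 65): continuation = 1/1.03·[0.5429·8.4161 + 0.4571·33.7500] = 19.4149; exercise value = 11.0000 ≤ continuation, so V_0 = 19.4149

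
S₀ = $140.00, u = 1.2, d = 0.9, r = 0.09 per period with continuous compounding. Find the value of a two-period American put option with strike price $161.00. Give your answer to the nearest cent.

Risk-neutral probability p = (e^0.09 − 0.9)/(1.2 − 0.9) = 0.1942/0.3000 = 0.6472
Terminal stock prices: S_uu = 201.6, S_ud = 151.2, S_dd = 113.4
Terminal payoffs (K − S): max(-40.6, 0) = 0, max(9.8, 0) = 9.8, max(47.6, 0) = 47.6
Node u (S = 168): continuation = e^(−0.09)·[0.6472·0.0000 + 0.3528·9.8000] = 3.1594; exercise value = 0.0000 ≤ continuation, so V_u = 3.1594
Node d (S = 126): continuation = e^(−0.09)·[0.6472·9.8000 + 0.3528·47.6000] = 21.1429; exercise value = 35.0000 > continuation, so V_d = 35.0000 (exercise)
Node 0 (S = 140): continuation = e^(−0.09)·[0.6472·3.1594 + 0.3528·35.0000] = 13.1526; exercise value = 21.0000 > continuation, so V_0 = 21.0000 (exercise)

$21.00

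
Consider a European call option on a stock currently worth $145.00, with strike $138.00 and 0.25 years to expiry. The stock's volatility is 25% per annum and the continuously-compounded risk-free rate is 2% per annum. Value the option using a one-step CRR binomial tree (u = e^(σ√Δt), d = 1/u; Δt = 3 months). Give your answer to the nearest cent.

CRR parameters: u = e^(σ√Δt) = e^(0.25·√0.25) = 1.1331, d = 1/u = 0.8825
Per-period rate: rΔt = 0.02·0.25 = 0.005, so R = e^0.005 = 1.0050
Risk-neutral probability p = (e^0.005 − 0.8825)/(1.1331 − 0.8825) = 0.1225/0.2507 = 0.4888
Terminal stock prices: S_u = 164.3, S_d = 128
Terminal payoffs (S − K): max(26.31, 0) = 26.31, max(-10.04, 0) = 0
Node 0 (S = 145): V_0 = e^(−0.005)·[0.4888·26.3065 + 0.5112·0.0000] = 12.7942

$12.79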